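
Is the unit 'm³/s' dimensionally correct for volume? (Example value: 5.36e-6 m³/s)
No

volume has SI base units: m^3
m³/s does NOT reduce to m^3; a valid unit for volume would be e.g. m³.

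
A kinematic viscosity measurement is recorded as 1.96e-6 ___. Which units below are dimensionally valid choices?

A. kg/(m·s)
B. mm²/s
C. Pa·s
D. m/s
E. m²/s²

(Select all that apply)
B

kinematic viscosity has SI base units: m^2 / s

Checking each option against m^2 / s:
  A. kg/(m·s): ✗ does not match
  B. mm²/s: ✓ matches
  C. Pa·s: ✗ does not match
  D. m/s: ✗ does not match
  E. m²/s²: ✗ does not match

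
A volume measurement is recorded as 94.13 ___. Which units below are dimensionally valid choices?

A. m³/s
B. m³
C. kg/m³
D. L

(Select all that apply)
B, D

volume has SI base units: m^3

Checking each option against m^3:
  A. m³/s: ✗ does not match
  B. m³: ✓ matches
  C. kg/m³: ✗ does not match
  D. L: ✓ matches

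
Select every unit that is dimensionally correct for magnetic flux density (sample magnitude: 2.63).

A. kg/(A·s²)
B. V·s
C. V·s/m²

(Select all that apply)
A, C

magnetic flux density has SI base units: kg / (A * s^2)

Checking each option against kg / (A * s^2):
  A. kg/(A·s²): ✓ matches
  B. V·s: ✗ does not match
  C. V·s/m²: ✓ matches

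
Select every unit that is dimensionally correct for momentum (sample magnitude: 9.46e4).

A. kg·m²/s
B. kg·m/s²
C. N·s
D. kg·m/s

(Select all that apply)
C, D

momentum has SI base units: kg * m / s

Checking each option against kg * m / s:
  A. kg·m²/s: ✗ does not match
  B. kg·m/s²: ✗ does not match
  C. N·s: ✓ matches
  D. kg·m/s: ✓ matches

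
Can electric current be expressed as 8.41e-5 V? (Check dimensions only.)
No

electric current has SI base units: A
V does NOT reduce to A; a valid unit for electric current would be e.g. A.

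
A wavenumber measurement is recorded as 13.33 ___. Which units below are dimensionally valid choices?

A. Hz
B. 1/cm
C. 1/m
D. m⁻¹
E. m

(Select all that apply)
B, C, D

wavenumber has SI base units: 1 / m

Checking each option against 1 / m:
  A. Hz: ✗ does not match
  B. 1/cm: ✓ matches
  C. 1/m: ✓ matches
  D. m⁻¹: ✓ matches
  E. m: ✗ does not match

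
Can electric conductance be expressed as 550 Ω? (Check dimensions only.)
No

electric conductance has SI base units: A^2 * s^3 / (kg * m^2)
Ω does NOT reduce to A^2 * s^3 / (kg * m^2); a valid unit for electric conductance would be e.g. S.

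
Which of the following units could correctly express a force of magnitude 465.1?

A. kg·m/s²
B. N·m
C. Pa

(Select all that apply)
A

force has SI base units: kg * m / s^2

Checking each option against kg * m / s^2:
  A. kg·m/s²: ✓ matches
  B. N·m: ✗ does not match
  C. Pa: ✗ does not match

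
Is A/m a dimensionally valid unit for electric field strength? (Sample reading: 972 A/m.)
No

electric field strength has SI base units: kg * m / (A * s^3)
A/m does NOT reduce to kg * m / (A * s^3); a valid unit for electric field strength would be e.g. V/m.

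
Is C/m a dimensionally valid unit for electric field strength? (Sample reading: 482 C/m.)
No

electric field strength has SI base units: kg * m / (A * s^3)
C/m does NOT reduce to kg * m / (A * s^3); a valid unit for electric field strength would be e.g. V/m.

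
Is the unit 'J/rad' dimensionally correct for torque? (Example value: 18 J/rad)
Yes

torque has SI base units: kg * m^2 / s^2
J/rad reduces to the same SI base units, so it is a valid unit for torque.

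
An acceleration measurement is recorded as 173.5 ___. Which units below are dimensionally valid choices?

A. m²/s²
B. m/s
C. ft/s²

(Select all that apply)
C

acceleration has SI base units: m / s^2

Checking each option against m / s^2:
  A. m²/s²: ✗ does not match
  B. m/s: ✗ does not match
  C. ft/s²: ✓ matches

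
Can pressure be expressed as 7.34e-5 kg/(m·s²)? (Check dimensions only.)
Yes

pressure has SI base units: kg / (m * s^2)
kg/(m·s²) reduces to the same SI base units, so it is a valid unit for pressure.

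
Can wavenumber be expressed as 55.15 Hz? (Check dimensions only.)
No

wavenumber has SI base units: 1 / m
Hz does NOT reduce to 1 / m; a valid unit for wavenumber would be e.g. 1/m.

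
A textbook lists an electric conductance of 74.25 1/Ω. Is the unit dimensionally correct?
Yes

electric conductance has SI base units: A^2 * s^3 / (kg * m^2)
1/Ω reduces to the same SI base units, so it is a valid unit for electric conductance.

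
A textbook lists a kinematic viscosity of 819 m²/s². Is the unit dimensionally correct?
No

kinematic viscosity has SI base units: m^2 / s
m²/s² does NOT reduce to m^2 / s; a valid unit for kinematic viscosity would be e.g. m²/s.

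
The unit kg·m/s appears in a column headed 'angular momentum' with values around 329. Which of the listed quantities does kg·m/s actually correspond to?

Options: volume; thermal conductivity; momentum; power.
momentum

angular momentum should have units dimensionally equivalent to kg * m^2 / s (e.g. kg·m²/s).
The given unit 'kg·m/s' reduces to kg * m / s. Of the listed options, that is the dimensionality of momentum.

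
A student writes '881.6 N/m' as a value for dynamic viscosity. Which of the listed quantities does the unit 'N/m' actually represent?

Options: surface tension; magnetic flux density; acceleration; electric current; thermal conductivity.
surface tension

dynamic viscosity should have units dimensionally equivalent to kg / (m * s) (e.g. Pa·s).
The given unit 'N/m' reduces to kg / s^2. Of the listed options, that is the dimensionality of surface tension.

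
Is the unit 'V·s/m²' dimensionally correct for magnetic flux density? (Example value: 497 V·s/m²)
Yes

magnetic flux density has SI base units: kg / (A * s^2)
V·s/m² reduces to the same SI base units, so it is a valid unit for magnetic flux density.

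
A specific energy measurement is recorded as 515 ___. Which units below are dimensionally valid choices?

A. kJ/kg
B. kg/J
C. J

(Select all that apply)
A

specific energy has SI base units: m^2 / s^2

Checking each option against m^2 / s^2:
  A. kJ/kg: ✓ matches
  B. kg/J: ✗ does not match
  C. J: ✗ does not match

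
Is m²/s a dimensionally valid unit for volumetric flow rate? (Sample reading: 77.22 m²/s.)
No

volumetric flow rate has SI base units: m^3 / s
m²/s does NOT reduce to m^3 / s; a valid unit for volumetric flow rate would be e.g. m³/s.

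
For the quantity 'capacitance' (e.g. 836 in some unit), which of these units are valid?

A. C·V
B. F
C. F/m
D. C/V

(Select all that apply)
B, D

capacitance has SI base units: A^2 * s^4 / (kg * m^2)

Checking each option against A^2 * s^4 / (kg * m^2):
  A. C·V: ✗ does not match
  B. F: ✓ matches
  C. F/m: ✗ does not match
  D. C/V: ✓ matches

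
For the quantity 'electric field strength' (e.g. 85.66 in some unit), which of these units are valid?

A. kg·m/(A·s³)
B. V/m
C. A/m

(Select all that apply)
A, B

electric field strength has SI base units: kg * m / (A * s^3)

Checking each option against kg * m / (A * s^3):
  A. kg·m/(A·s³): ✓ matches
  B. V/m: ✓ matches
  C. A/m: ✗ does not match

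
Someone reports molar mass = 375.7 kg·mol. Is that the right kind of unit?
No

molar mass has SI base units: kg / mol
kg·mol does NOT reduce to kg / mol; a valid unit for molar mass would be e.g. kg/mol.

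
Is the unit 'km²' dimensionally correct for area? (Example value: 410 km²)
Yes

area has SI base units: m^2
km² reduces to the same SI base units, so it is a valid unit for area.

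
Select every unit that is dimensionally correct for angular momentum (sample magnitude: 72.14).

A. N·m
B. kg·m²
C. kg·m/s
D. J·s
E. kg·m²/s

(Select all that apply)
D, E

angular momentum has SI base units: kg * m^2 / s

Checking each option against kg * m^2 / s:
  A. N·m: ✗ does not match
  B. kg·m²: ✗ does not match
  C. kg·m/s: ✗ does not match
  D. J·s: ✓ matches
  E. kg·m²/s: ✓ matches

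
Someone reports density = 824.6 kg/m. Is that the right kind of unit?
No

density has SI base units: kg / m^3
kg/m does NOT reduce to kg / m^3; a valid unit for density would be e.g. kg/m³.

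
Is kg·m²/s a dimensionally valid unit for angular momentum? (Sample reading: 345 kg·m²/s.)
Yes

angular momentum has SI base units: kg * m^2 / s
kg·m²/s reduces to the same SI base units, so it is a valid unit for angular momentum.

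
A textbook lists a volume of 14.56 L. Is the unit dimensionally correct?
Yes

volume has SI base units: m^3
L reduces to the same SI base units, so it is a valid unit for volume.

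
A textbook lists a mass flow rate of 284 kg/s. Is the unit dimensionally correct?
Yes

mass flow rate has SI base units: kg / s
kg/s reduces to the same SI base units, so it is a valid unit for mass flow rate.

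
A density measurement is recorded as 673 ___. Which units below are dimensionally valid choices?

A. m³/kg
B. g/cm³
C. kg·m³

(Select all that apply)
B

density has SI base units: kg / m^3

Checking each option against kg / m^3:
  A. m³/kg: ✗ does not match
  B. g/cm³: ✓ matches
  C. kg·m³: ✗ does not match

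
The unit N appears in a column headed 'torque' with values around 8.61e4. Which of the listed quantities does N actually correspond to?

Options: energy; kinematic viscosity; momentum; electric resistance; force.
force

torque should have units dimensionally equivalent to kg * m^2 / s^2 (e.g. N·m).
The given unit 'N' reduces to kg * m / s^2. Of the listed options, that is the dimensionality of force.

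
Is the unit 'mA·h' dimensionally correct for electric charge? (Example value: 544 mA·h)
Yes

electric charge has SI base units: A * s
mA·h reduces to the same SI base units, so it is a valid unit for electric charge.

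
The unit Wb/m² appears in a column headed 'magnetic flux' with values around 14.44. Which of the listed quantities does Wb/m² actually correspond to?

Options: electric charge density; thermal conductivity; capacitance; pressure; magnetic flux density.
magnetic flux density

magnetic flux should have units dimensionally equivalent to kg * m^2 / (A * s^2) (e.g. Wb).
The given unit 'Wb/m²' reduces to kg / (A * s^2). Of the listed options, that is the dimensionality of magnetic flux density.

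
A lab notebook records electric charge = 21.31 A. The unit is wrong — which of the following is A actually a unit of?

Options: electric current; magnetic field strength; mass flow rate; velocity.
electric current

electric charge should have units dimensionally equivalent to A * s (e.g. C).
The given unit 'A' reduces to A. Of the listed options, that is the dimensionality of electric current.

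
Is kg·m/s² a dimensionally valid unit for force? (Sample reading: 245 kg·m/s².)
Yes

force has SI base units: kg * m / s^2
kg·m/s² reduces to the same SI base units, so it is a valid unit for force.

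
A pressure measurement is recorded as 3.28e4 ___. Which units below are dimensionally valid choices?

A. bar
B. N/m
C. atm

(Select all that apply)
A, C

pressure has SI base units: kg / (m * s^2)

Checking each option against kg / (m * s^2):
  A. bar: ✓ matches
  B. N/m: ✗ does not match
  C. atm: ✓ matches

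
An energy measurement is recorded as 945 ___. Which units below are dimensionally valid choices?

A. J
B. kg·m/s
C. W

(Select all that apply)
A

energy has SI base units: kg * m^2 / s^2

Checking each option against kg * m^2 / s^2:
  A. J: ✓ matches
  B. kg·m/s: ✗ does not match
  C. W: ✗ does not match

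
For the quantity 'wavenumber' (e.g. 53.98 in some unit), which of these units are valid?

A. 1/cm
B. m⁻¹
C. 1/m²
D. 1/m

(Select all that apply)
A, B, D

wavenumber has SI base units: 1 / m

Checking each option against 1 / m:
  A. 1/cm: ✓ matches
  B. m⁻¹: ✓ matches
  C. 1/m²: ✗ does not match
  D. 1/m: ✓ matches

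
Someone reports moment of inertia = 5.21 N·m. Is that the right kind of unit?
No

moment of inertia has SI base units: kg * m^2
N·m does NOT reduce to kg * m^2; a valid unit for moment of inertia would be e.g. kg·m².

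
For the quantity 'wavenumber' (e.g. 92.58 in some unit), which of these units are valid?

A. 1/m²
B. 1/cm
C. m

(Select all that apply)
B

wavenumber has SI base units: 1 / m

Checking each option against 1 / m:
  A. 1/m²: ✗ does not match
  B. 1/cm: ✓ matches
  C. m: ✗ does not match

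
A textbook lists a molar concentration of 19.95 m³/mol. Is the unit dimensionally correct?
No

molar concentration has SI base units: mol / m^3
m³/mol does NOT reduce to mol / m^3; a valid unit for molar concentration would be e.g. mol/m³.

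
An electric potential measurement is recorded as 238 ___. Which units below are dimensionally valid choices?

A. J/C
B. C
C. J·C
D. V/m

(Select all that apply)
A

electric potential has SI base units: kg * m^2 / (A * s^3)

Checking each option against kg * m^2 / (A * s^3):
  A. J/C: ✓ matches
  B. C: ✗ does not match
  C. J·C: ✗ does not match
  D. V/m: ✗ does not match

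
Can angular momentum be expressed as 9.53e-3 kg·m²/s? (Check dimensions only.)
Yes

angular momentum has SI base units: kg * m^2 / s
kg·m²/s reduces to the same SI base units, so it is a valid unit for angular momentum.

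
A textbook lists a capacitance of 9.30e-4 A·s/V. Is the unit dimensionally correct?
Yes

capacitance has SI base units: A^2 * s^4 / (kg * m^2)
A·s/V reduces to the same SI base units, so it is a valid unit for capacitance.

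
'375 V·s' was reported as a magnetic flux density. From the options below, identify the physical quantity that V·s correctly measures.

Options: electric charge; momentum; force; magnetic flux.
magnetic flux

magnetic flux density should have units dimensionally equivalent to kg / (A * s^2) (e.g. T).
The given unit 'V·s' reduces to kg * m^2 / (A * s^2). Of the listed options, that is the dimensionality of magnetic flux.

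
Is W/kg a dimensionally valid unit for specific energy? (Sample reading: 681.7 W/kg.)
No

specific energy has SI base units: m^2 / s^2
W/kg does NOT reduce to m^2 / s^2; a valid unit for specific energy would be e.g. J/kg.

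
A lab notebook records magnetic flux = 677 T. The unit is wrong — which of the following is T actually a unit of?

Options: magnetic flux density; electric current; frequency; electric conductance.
magnetic flux density

magnetic flux should have units dimensionally equivalent to kg * m^2 / (A * s^2) (e.g. Wb).
The given unit 'T' reduces to kg / (A * s^2). Of the listed options, that is the dimensionality of magnetic flux density.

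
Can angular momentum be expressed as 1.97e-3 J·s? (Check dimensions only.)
Yes

angular momentum has SI base units: kg * m^2 / s
J·s reduces to the same SI base units, so it is a valid unit for angular momentum.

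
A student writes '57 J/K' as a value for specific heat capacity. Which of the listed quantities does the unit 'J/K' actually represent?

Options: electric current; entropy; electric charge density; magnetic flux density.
entropy

specific heat capacity should have units dimensionally equivalent to m^2 / (s^2 * K) (e.g. J/(kg·K)).
The given unit 'J/K' reduces to kg * m^2 / (s^2 * K). Of the listed options, that is the dimensionality of entropy.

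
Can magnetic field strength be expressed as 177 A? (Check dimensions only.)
No

magnetic field strength has SI base units: A / m
A does NOT reduce to A / m; a valid unit for magnetic field strength would be e.g. A/m.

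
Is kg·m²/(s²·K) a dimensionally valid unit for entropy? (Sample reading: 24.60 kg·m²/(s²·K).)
Yes

entropy has SI base units: kg * m^2 / (s^2 * K)
kg·m²/(s²·K) reduces to the same SI base units, so it is a valid unit for entropy.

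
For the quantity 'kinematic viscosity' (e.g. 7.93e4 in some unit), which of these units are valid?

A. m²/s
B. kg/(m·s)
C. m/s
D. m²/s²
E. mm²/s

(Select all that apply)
A, E

kinematic viscosity has SI base units: m^2 / s

Checking each option against m^2 / s:
  A. m²/s: ✓ matches
  B. kg/(m·s): ✗ does not match
  C. m/s: ✗ does not match
  D. m²/s²: ✗ does not match
  E. mm²/s: ✓ matches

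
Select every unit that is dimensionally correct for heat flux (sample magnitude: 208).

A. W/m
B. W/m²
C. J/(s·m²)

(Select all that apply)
B, C

heat flux has SI base units: kg / s^3

Checking each option against kg / s^3:
  A. W/m: ✗ does not match
  B. W/m²: ✓ matches
  C. J/(s·m²): ✓ matches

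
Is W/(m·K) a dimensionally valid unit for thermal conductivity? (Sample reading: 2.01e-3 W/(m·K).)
Yes

thermal conductivity has SI base units: kg * m / (s^3 * K)
W/(m·K) reduces to the same SI base units, so it is a valid unit for thermal conductivity.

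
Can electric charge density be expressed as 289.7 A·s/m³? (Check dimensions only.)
Yes

electric charge density has SI base units: A * s / m^3
A·s/m³ reduces to the same SI base units, so it is a valid unit for electric charge density.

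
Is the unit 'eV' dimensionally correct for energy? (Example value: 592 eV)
Yes

energy has SI base units: kg * m^2 / s^2
eV reduces to the same SI base units, so it is a valid unit for energy.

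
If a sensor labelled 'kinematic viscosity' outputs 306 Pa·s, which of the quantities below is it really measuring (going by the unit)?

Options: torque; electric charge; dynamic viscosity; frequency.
dynamic viscosity

kinematic viscosity should have units dimensionally equivalent to m^2 / s (e.g. m²/s).
The given unit 'Pa·s' reduces to kg / (m * s). Of the listed options, that is the dimensionality of dynamic viscosity.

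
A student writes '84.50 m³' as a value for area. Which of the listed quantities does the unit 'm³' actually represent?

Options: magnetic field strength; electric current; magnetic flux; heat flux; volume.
volume

area should have units dimensionally equivalent to m^2 (e.g. m²).
The given unit 'm³' reduces to m^3. Of the listed options, that is the dimensionality of volume.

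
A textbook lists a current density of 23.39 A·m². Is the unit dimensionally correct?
No

current density has SI base units: A / m^2
A·m² does NOT reduce to A / m^2; a valid unit for current density would be e.g. A/m².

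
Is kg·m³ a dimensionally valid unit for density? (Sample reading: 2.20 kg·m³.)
No

density has SI base units: kg / m^3
kg·m³ does NOT reduce to kg / m^3; a valid unit for density would be e.g. kg/m³.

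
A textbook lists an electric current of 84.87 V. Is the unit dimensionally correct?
No

electric current has SI base units: A
V does NOT reduce to A; a valid unit for electric current would be e.g. A.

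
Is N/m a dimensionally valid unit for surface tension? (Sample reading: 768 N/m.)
Yes

surface tension has SI base units: kg / s^2
N/m reduces to the same SI base units, so it is a valid unit for surface tension.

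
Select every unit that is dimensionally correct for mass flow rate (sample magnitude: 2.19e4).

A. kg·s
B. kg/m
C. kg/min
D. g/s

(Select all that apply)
C, D

mass flow rate has SI base units: kg / s

Checking each option against kg / s:
  A. kg·s: ✗ does not match
  B. kg/m: ✗ does not match
  C. kg/min: ✓ matches
  D. g/s: ✓ matches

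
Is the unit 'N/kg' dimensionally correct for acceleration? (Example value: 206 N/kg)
Yes

acceleration has SI base units: m / s^2
N/kg reduces to the same SI base units, so it is a valid unit for acceleration.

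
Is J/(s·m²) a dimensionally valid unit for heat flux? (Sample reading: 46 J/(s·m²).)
Yes

heat flux has SI base units: kg / s^3
J/(s·m²) reduces to the same SI base units, so it is a valid unit for heat flux.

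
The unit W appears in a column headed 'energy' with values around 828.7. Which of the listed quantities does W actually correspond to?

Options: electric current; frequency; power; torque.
power

energy should have units dimensionally equivalent to kg * m^2 / s^2 (e.g. J).
The given unit 'W' reduces to kg * m^2 / s^3. Of the listed options, that is the dimensionality of power.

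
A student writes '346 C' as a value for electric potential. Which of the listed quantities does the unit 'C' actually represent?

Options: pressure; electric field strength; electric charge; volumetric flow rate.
electric charge

electric potential should have units dimensionally equivalent to kg * m^2 / (A * s^3) (e.g. V).
The given unit 'C' reduces to A * s. Of the listed options, that is the dimensionality of electric charge.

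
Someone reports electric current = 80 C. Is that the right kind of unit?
No

electric current has SI base units: A
C does NOT reduce to A; a valid unit for electric current would be e.g. A.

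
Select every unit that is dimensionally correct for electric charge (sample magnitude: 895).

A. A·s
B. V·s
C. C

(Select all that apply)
A, C

electric charge has SI base units: A * s

Checking each option against A * s:
  A. A·s: ✓ matches
  B. V·s: ✗ does not match
  C. C: ✓ matches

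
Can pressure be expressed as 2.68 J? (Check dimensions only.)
No

pressure has SI base units: kg / (m * s^2)
J does NOT reduce to kg / (m * s^2); a valid unit for pressure would be e.g. Pa.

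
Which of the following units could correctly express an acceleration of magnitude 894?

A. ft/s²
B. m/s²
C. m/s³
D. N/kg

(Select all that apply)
A, B, D

acceleration has SI base units: m / s^2

Checking each option against m / s^2:
  A. ft/s²: ✓ matches
  B. m/s²: ✓ matches
  C. m/s³: ✗ does not match
  D. N/kg: ✓ matches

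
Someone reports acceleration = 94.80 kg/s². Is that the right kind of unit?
No

acceleration has SI base units: m / s^2
kg/s² does NOT reduce to m / s^2; a valid unit for acceleration would be e.g. m/s².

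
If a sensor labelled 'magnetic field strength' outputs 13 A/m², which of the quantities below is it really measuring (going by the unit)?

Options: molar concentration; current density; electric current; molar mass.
current density

magnetic field strength should have units dimensionally equivalent to A / m (e.g. A/m).
The given unit 'A/m²' reduces to A / m^2. Of the listed options, that is the dimensionality of current density.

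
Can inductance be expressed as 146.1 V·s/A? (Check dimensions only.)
Yes

inductance has SI base units: kg * m^2 / (A^2 * s^2)
V·s/A reduces to the same SI base units, so it is a valid unit for inductance.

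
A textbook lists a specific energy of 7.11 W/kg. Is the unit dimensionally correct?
No

specific energy has SI base units: m^2 / s^2
W/kg does NOT reduce to m^2 / s^2; a valid unit for specific energy would be e.g. J/kg.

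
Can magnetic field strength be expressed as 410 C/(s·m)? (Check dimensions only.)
Yes

magnetic field strength has SI base units: A / m
C/(s·m) reduces to the same SI base units, so it is a valid unit for magnetic field strength.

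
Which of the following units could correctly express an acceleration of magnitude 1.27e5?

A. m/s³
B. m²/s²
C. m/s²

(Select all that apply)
C

acceleration has SI base units: m / s^2

Checking each option against m / s^2:
  A. m/s³: ✗ does not match
  B. m²/s²: ✗ does not match
  C. m/s²: ✓ matches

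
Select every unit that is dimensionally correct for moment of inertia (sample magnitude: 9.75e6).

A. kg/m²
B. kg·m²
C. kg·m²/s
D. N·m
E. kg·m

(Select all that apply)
B

moment of inertia has SI base units: kg * m^2

Checking each option against kg * m^2:
  A. kg/m²: ✗ does not match
  B. kg·m²: ✓ matches
  C. kg·m²/s: ✗ does not match
  D. N·m: ✗ does not match
  E. kg·m: ✗ does not match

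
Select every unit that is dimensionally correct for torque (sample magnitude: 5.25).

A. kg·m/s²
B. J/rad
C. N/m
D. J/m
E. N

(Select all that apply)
B

torque has SI base units: kg * m^2 / s^2

Checking each option against kg * m^2 / s^2:
  A. kg·m/s²: ✗ does not match
  B. J/rad: ✓ matches
  C. N/m: ✗ does not match
  D. J/m: ✗ does not match
  E. N: ✗ does not match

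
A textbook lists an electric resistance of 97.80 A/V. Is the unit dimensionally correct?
No

electric resistance has SI base units: kg * m^2 / (A^2 * s^3)
A/V does NOT reduce to kg * m^2 / (A^2 * s^3); a valid unit for electric resistance would be e.g. Ω.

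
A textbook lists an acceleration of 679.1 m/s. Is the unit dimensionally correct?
No

acceleration has SI base units: m / s^2
m/s does NOT reduce to m / s^2; a valid unit for acceleration would be e.g. m/s².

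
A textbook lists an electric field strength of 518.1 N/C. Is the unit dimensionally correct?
Yes

electric field strength has SI base units: kg * m / (A * s^3)
N/C reduces to the same SI base units, so it is a valid unit for electric field strength.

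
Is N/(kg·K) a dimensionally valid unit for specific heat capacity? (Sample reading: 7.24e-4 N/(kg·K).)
No

specific heat capacity has SI base units: m^2 / (s^2 * K)
N/(kg·K) does NOT reduce to m^2 / (s^2 * K); a valid unit for specific heat capacity would be e.g. J/(kg·K).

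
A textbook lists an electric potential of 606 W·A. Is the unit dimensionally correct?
No

electric potential has SI base units: kg * m^2 / (A * s^3)
W·A does NOT reduce to kg * m^2 / (A * s^3); a valid unit for electric potential would be e.g. V.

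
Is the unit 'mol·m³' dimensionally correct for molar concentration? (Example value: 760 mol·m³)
No

molar concentration has SI base units: mol / m^3
mol·m³ does NOT reduce to mol / m^3; a valid unit for molar concentration would be e.g. mol/m³.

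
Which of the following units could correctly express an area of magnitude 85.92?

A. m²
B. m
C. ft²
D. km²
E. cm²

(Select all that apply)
A, C, D, E

area has SI base units: m^2

Checking each option against m^2:
  A. m²: ✓ matches
  B. m: ✗ does not match
  C. ft²: ✓ matches
  D. km²: ✓ matches
  E. cm²: ✓ matches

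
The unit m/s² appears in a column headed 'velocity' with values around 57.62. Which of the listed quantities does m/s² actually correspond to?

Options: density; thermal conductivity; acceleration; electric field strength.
acceleration

velocity should have units dimensionally equivalent to m / s (e.g. m/s).
The given unit 'm/s²' reduces to m / s^2. Of the listed options, that is the dimensionality of acceleration.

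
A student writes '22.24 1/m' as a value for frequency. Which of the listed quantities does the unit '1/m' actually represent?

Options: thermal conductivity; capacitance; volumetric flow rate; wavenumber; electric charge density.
wavenumber

frequency should have units dimensionally equivalent to 1 / s (e.g. Hz).
The given unit '1/m' reduces to 1 / m. Of the listed options, that is the dimensionality of wavenumber.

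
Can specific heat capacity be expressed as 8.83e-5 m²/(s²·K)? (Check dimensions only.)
Yes

specific heat capacity has SI base units: m^2 / (s^2 * K)
m²/(s²·K) reduces to the same SI base units, so it is a valid unit for specific heat capacity.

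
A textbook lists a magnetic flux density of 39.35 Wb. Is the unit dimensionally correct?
No

magnetic flux density has SI base units: kg / (A * s^2)
Wb does NOT reduce to kg / (A * s^2); a valid unit for magnetic flux density would be e.g. T.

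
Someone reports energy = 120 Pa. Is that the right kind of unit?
No

energy has SI base units: kg * m^2 / s^2
Pa does NOT reduce to kg * m^2 / s^2; a valid unit for energy would be e.g. J.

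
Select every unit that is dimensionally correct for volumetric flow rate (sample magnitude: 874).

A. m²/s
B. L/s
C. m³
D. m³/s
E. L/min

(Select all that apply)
B, D, E

volumetric flow rate has SI base units: m^3 / s

Checking each option against m^3 / s:
  A. m²/s: ✗ does not match
  B. L/s: ✓ matches
  C. m³: ✗ does not match
  D. m³/s: ✓ matches
  E. L/min: ✓ matches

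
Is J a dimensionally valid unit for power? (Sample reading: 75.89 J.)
No

power has SI base units: kg * m^2 / s^3
J does NOT reduce to kg * m^2 / s^3; a valid unit for power would be e.g. W.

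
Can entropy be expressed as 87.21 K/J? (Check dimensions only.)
No

entropy has SI base units: kg * m^2 / (s^2 * K)
K/J does NOT reduce to kg * m^2 / (s^2 * K); a valid unit for entropy would be e.g. J/K.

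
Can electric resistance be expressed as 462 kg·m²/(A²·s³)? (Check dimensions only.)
Yes

electric resistance has SI base units: kg * m^2 / (A^2 * s^3)
kg·m²/(A²·s³) reduces to the same SI base units, so it is a valid unit for electric resistance.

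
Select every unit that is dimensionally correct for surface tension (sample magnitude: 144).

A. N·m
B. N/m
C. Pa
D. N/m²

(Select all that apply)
B

surface tension has SI base units: kg / s^2

Checking each option against kg / s^2:
  A. N·m: ✗ does not match
  B. N/m: ✓ matches
  C. Pa: ✗ does not match
  D. N/m²: ✗ does not match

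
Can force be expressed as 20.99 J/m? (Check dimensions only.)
Yes

force has SI base units: kg * m / s^2
J/m reduces to the same SI base units, so it is a valid unit for force.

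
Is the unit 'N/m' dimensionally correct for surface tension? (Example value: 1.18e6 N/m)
Yes

surface tension has SI base units: kg / s^2
N/m reduces to the same SI base units, so it is a valid unit for surface tension.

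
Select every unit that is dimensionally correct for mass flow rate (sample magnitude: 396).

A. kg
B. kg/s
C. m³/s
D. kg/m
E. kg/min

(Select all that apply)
B, E

mass flow rate has SI base units: kg / s

Checking each option against kg / s:
  A. kg: ✗ does not match
  B. kg/s: ✓ matches
  C. m³/s: ✗ does not match
  D. kg/m: ✗ does not match
  E. kg/min: ✓ matches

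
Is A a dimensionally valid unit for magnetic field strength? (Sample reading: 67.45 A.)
No

magnetic field strength has SI base units: A / m
A does NOT reduce to A / m; a valid unit for magnetic field strength would be e.g. A/m.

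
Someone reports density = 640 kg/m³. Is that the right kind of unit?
Yes

density has SI base units: kg / m^3
kg/m³ reduces to the same SI base units, so it is a valid unit for density.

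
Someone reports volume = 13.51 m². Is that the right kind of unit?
No

volume has SI base units: m^3
m² does NOT reduce to m^3; a valid unit for volume would be e.g. m³.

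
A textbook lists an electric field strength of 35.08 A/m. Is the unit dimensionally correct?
No

electric field strength has SI base units: kg * m / (A * s^3)
A/m does NOT reduce to kg * m / (A * s^3); a valid unit for electric field strength would be e.g. V/m.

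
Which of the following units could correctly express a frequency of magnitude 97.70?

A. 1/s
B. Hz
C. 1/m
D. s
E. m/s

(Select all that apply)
A, B

frequency has SI base units: 1 / s

Checking each option against 1 / s:
  A. 1/s: ✓ matches
  B. Hz: ✓ matches
  C. 1/m: ✗ does not match
  D. s: ✗ does not match
  E. m/s: ✗ does not match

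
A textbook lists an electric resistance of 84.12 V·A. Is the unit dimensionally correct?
No

electric resistance has SI base units: kg * m^2 / (A^2 * s^3)
V·A does NOT reduce to kg * m^2 / (A^2 * s^3); a valid unit for electric resistance would be e.g. Ω.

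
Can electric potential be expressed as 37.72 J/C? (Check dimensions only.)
Yes

electric potential has SI base units: kg * m^2 / (A * s^3)
J/C reduces to the same SI base units, so it is a valid unit for electric potential.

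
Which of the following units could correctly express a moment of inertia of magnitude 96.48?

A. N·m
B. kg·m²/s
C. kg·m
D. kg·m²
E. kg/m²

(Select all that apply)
D

moment of inertia has SI base units: kg * m^2

Checking each option against kg * m^2:
  A. N·m: ✗ does not match
  B. kg·m²/s: ✗ does not match
  C. kg·m: ✗ does not match
  D. kg·m²: ✓ matches
  E. kg/m²: ✗ does not match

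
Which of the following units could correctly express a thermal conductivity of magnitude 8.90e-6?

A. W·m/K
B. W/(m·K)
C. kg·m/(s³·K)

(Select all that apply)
B, C

thermal conductivity has SI base units: kg * m / (s^3 * K)

Checking each option against kg * m / (s^3 * K):
  A. W·m/K: ✗ does not match
  B. W/(m·K): ✓ matches
  C. kg·m/(s³·K): ✓ matches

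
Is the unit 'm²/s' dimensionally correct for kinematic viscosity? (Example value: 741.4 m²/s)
Yes

kinematic viscosity has SI base units: m^2 / s
m²/s reduces to the same SI base units, so it is a valid unit for kinematic viscosity.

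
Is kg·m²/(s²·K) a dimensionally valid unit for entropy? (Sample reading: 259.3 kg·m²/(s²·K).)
Yes

entropy has SI base units: kg * m^2 / (s^2 * K)
kg·m²/(s²·K) reduces to the same SI base units, so it is a valid unit for entropy.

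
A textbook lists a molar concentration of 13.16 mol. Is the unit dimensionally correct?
No

molar concentration has SI base units: mol / m^3
mol does NOT reduce to mol / m^3; a valid unit for molar concentration would be e.g. mol/m³.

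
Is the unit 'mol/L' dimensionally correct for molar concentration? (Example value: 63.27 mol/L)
Yes

molar concentration has SI base units: mol / m^3
mol/L reduces to the same SI base units, so it is a valid unit for molar concentration.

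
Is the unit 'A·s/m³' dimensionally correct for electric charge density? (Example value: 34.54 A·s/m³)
Yes

electric charge density has SI base units: A * s / m^3
A·s/m³ reduces to the same SI base units, so it is a valid unit for electric charge density.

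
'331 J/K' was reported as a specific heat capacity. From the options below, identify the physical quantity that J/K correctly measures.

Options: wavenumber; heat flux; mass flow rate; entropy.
entropy

specific heat capacity should have units dimensionally equivalent to m^2 / (s^2 * K) (e.g. J/(kg·K)).
The given unit 'J/K' reduces to kg * m^2 / (s^2 * K). Of the listed options, that is the dimensionality of entropy.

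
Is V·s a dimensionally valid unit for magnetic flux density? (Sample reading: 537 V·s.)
No

magnetic flux density has SI base units: kg / (A * s^2)
V·s does NOT reduce to kg / (A * s^2); a valid unit for magnetic flux density would be e.g. T.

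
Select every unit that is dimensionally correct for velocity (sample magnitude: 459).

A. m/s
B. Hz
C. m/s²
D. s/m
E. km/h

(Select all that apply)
A, E

velocity has SI base units: m / s

Checking each option against m / s:
  A. m/s: ✓ matches
  B. Hz: ✗ does not match
  C. m/s²: ✗ does not match
  D. s/m: ✗ does not match
  E. km/h: ✓ matches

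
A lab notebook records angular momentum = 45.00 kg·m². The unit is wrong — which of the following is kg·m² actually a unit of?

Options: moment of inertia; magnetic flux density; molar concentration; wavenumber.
moment of inertia

angular momentum should have units dimensionally equivalent to kg * m^2 / s (e.g. kg·m²/s).
The given unit 'kg·m²' reduces to kg * m^2. Of the listed options, that is the dimensionality of moment of inertia.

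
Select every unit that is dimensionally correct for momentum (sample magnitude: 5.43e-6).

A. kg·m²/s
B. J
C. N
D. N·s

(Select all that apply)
D

momentum has SI base units: kg * m / s

Checking each option against kg * m / s:
  A. kg·m²/s: ✗ does not match
  B. J: ✗ does not match
  C. N: ✗ does not match
  D. N·s: ✓ matches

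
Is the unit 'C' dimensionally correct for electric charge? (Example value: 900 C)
Yes

electric charge has SI base units: A * s
C reduces to the same SI base units, so it is a valid unit for electric charge.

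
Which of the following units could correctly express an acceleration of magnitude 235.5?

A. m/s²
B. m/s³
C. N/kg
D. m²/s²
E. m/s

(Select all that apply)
A, C

acceleration has SI base units: m / s^2

Checking each option against m / s^2:
  A. m/s²: ✓ matches
  B. m/s³: ✗ does not match
  C. N/kg: ✓ matches
  D. m²/s²: ✗ does not match
  E. m/s: ✗ does not match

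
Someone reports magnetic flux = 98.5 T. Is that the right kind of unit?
No

magnetic flux has SI base units: kg * m^2 / (A * s^2)
T does NOT reduce to kg * m^2 / (A * s^2); a valid unit for magnetic flux would be e.g. Wb.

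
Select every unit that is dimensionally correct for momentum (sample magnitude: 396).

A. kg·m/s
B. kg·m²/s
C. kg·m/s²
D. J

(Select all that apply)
A

momentum has SI base units: kg * m / s

Checking each option against kg * m / s:
  A. kg·m/s: ✓ matches
  B. kg·m²/s: ✗ does not match
  C. kg·m/s²: ✗ does not match
  D. J: ✗ does not match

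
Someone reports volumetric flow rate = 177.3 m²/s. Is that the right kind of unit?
No

volumetric flow rate has SI base units: m^3 / s
m²/s does NOT reduce to m^3 / s; a valid unit for volumetric flow rate would be e.g. m³/s.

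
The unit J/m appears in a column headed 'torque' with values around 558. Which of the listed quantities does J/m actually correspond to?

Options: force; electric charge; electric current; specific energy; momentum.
force

torque should have units dimensionally equivalent to kg * m^2 / s^2 (e.g. N·m).
The given unit 'J/m' reduces to kg * m / s^2. Of the listed options, that is the dimensionality of force.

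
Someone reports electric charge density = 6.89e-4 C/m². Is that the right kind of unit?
No

electric charge density has SI base units: A * s / m^3
C/m² does NOT reduce to A * s / m^3; a valid unit for electric charge density would be e.g. C/m³.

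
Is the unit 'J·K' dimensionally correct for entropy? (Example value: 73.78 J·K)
No

entropy has SI base units: kg * m^2 / (s^2 * K)
J·K does NOT reduce to kg * m^2 / (s^2 * K); a valid unit for entropy would be e.g. J/K.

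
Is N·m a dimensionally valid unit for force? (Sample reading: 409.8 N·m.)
No

force has SI base units: kg * m / s^2
N·m does NOT reduce to kg * m / s^2; a valid unit for force would be e.g. N.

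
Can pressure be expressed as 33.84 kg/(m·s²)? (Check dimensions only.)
Yes

pressure has SI base units: kg / (m * s^2)
kg/(m·s²) reduces to the same SI base units, so it is a valid unit for pressure.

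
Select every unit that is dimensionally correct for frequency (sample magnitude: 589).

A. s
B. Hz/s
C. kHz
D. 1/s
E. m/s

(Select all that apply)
C, D

frequency has SI base units: 1 / s

Checking each option against 1 / s:
  A. s: ✗ does not match
  B. Hz/s: ✗ does not match
  C. kHz: ✓ matches
  D. 1/s: ✓ matches
  E. m/s: ✗ does not match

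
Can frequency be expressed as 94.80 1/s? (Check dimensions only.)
Yes

frequency has SI base units: 1 / s
1/s reduces to the same SI base units, so it is a valid unit for frequency.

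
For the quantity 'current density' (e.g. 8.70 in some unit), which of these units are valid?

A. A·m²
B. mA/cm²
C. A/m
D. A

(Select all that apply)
B

current density has SI base units: A / m^2

Checking each option against A / m^2:
  A. A·m²: ✗ does not match
  B. mA/cm²: ✓ matches
  C. A/m: ✗ does not match
  D. A: ✗ does not match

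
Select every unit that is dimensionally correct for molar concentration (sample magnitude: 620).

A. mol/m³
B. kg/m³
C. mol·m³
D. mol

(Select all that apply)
A

molar concentration has SI base units: mol / m^3

Checking each option against mol / m^3:
  A. mol/m³: ✓ matches
  B. kg/m³: ✗ does not match
  C. mol·m³: ✗ does not match
  D. mol: ✗ does not match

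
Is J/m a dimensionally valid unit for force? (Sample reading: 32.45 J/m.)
Yes

force has SI base units: kg * m / s^2
J/m reduces to the same SI base units, so it is a valid unit for force.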